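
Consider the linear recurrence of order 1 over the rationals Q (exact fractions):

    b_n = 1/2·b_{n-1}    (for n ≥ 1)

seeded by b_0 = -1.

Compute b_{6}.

-1/64

b_1 = 1/2·-1 = -1/2
b_2 = 1/2·-1/2 = -1/4
b_3 = 1/2·-1/4 = -1/8
b_4 = 1/2·-1/8 = -1/16
b_5 = 1/2·-1/16 = -1/32
b_6 = 1/2·-1/32 = -1/64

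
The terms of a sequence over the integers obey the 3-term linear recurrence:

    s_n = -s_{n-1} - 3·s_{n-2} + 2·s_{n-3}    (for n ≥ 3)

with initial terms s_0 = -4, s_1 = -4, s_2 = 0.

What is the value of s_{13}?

-420

s_3 = -1·0 + -3·-4 + 2·-4 = 4
s_4 = -1·4 + -3·0 + 2·-4 = -12
s_5 = -1·-12 + -3·4 + 2·0 = 0
s_6 = -1·0 + -3·-12 + 2·4 = 44
s_7 = -1·44 + -3·0 + 2·-12 = -68
s_8 = -1·-68 + -3·44 + 2·0 = -64
s_9 = -1·-64 + -3·-68 + 2·44 = 356
s_10 = -1·356 + -3·-64 + 2·-68 = -300
s_11 = -1·-300 + -3·356 + 2·-64 = -896
s_12 = -1·-896 + -3·-300 + 2·356 = 2508
s_13 = -1·2508 + -3·-896 + 2·-300 = -420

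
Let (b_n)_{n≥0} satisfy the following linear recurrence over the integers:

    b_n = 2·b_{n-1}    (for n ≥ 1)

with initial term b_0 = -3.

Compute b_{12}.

-12288

b_1 = 2·-3 = -6
b_2 = 2·-6 = -12
b_3 = 2·-12 = -24
b_4 = 2·-24 = -48
b_5 = 2·-48 = -96
b_6 = 2·-96 = -192
b_7 = 2·-192 = -384
b_8 = 2·-384 = -768
b_9 = 2·-768 = -1536
b_10 = 2·-1536 = -3072
b_11 = 2·-3072 = -6144
b_12 = 2·-6144 = -12288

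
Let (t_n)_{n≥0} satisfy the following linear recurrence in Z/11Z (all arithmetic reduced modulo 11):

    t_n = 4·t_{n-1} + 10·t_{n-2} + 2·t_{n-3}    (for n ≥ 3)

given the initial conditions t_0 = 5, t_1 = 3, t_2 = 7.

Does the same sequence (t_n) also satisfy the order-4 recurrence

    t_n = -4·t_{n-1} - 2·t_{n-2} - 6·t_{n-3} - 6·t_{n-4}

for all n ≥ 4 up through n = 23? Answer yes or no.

yes

Terms t_0..t_23: 5, 3, 7, 2, 7, 7, 3, 8, 10, 5, 4, 9, 9, 2, 6, 7, 4, 10, 6, 0, 3, 2, 5, 2
n=4: candidate gives 7, actual t_4 = 7 ✓
n=5: candidate gives 7, actual t_5 = 7 ✓
n=6: candidate gives 3, actual t_6 = 3 ✓
n=7: candidate gives 8, actual t_7 = 8 ✓
n=8: candidate gives 10, actual t_8 = 10 ✓
n=9: candidate gives 5, actual t_9 = 5 ✓
n=10: candidate gives 4, actual t_10 = 4 ✓
n=11: candidate gives 9, actual t_11 = 9 ✓
n=12: candidate gives 9, actual t_12 = 9 ✓
n=13: candidate gives 2, actual t_13 = 2 ✓
n=14: candidate gives 6, actual t_14 = 6 ✓
n=15: candidate gives 7, actual t_15 = 7 ✓
n=16: candidate gives 4, actual t_16 = 4 ✓
n=17: candidate gives 10, actual t_17 = 10 ✓
n=18: candidate gives 6, actual t_18 = 6 ✓
n=19: candidate gives 0, actual t_19 = 0 ✓
n=20: candidate gives 3, actual t_20 = 3 ✓
n=21: candidate gives 2, actual t_21 = 2 ✓
n=22: candidate gives 5, actual t_22 = 5 ✓
n=23: candidate gives 2, actual t_23 = 2 ✓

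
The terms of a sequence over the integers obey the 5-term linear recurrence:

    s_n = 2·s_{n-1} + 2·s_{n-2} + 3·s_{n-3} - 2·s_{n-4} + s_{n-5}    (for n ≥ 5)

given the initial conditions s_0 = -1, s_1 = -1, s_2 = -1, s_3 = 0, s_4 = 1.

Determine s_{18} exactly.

s_5 = 2·1 + 2·0 + 3·-1 + -2·-1 + 1·-1 = 0
s_6 = 2·0 + 2·1 + 3·0 + -2·-1 + 1·-1 = 3
s_7 = 2·3 + 2·0 + 3·1 + -2·0 + 1·-1 = 8
s_8 = 2·8 + 2·3 + 3·0 + -2·1 + 1·0 = 20
s_9 = 2·20 + 2·8 + 3·3 + -2·0 + 1·1 = 66
s_10 = 2·66 + 2·20 + 3·8 + -2·3 + 1·0 = 190
s_11 = 2·190 + 2·66 + 3·20 + -2·8 + 1·3 = 559
s_12 = 2·559 + 2·190 + 3·66 + -2·20 + 1·8 = 1664
s_13 = 2·1664 + 2·559 + 3·190 + -2·66 + 1·20 = 4904
s_14 = 2·4904 + 2·1664 + 3·559 + -2·190 + 1·66 = 14499
s_15 = 2·14499 + 2·4904 + 3·1664 + -2·559 + 1·190 = 42870
s_16 = 2·42870 + 2·14499 + 3·4904 + -2·1664 + 1·559 = 126681
s_17 = 2·126681 + 2·42870 + 3·14499 + -2·4904 + 1·1664 = 374455
s_18 = 2·374455 + 2·126681 + 3·42870 + -2·14499 + 1·4904 = 1106788

1106788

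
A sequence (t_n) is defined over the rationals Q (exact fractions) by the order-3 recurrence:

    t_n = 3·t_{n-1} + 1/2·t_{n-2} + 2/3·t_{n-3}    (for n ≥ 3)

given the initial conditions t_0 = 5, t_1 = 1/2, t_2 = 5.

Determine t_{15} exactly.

t_3 = 3·5 + 1/2·1/2 + 2/3·5 = 223/12
t_4 = 3·223/12 + 1/2·5 + 2/3·1/2 = 703/12
t_5 = 3·703/12 + 1/2·223/12 + 2/3·5 = 1507/8
t_6 = 3·1507/8 + 1/2·703/12 + 2/3·223/12 = 21845/36
t_7 = 3·21845/36 + 1/2·1507/8 + 2/3·703/12 = 281327/144
t_8 = 3·281327/144 + 1/2·21845/36 + 2/3·1507/8 = 905755/144
t_9 = 3·905755/144 + 1/2·281327/144 + 2/3·21845/36 = 17497091/864
t_10 = 3·17497091/864 + 1/2·905755/144 + 2/3·281327/144 = 28166923/432
t_11 = 3·28166923/432 + 1/2·17497091/864 + 2/3·905755/144 = 362746207/1728
t_12 = 3·362746207/1728 + 1/2·28166923/432 + 2/3·17497091/864 = 3503705765/5184
t_13 = 3·3503705765/5184 + 1/2·362746207/1728 + 2/3·28166923/432 = 22561143979/10368
t_14 = 3·22561143979/10368 + 1/2·3503705765/5184 + 2/3·362746207/1728 = 12106353755/1728
t_15 = 3·12106353755/1728 + 1/2·22561143979/10368 + 2/3·3503705765/5184 = 1403199283597/62208

1403199283597/62208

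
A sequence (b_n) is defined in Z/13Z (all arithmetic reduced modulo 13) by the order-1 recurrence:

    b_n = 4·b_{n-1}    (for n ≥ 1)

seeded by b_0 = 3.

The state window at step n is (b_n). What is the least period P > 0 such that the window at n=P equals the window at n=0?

6

n=0: window = (3)
n=1: window = (12)
n=2: window = (9)
n=3: window = (10)
n=4: window = (1)
n=5: window = (4)
n=6: window = (3)
window at n=6 equals window at n=0 → period = 6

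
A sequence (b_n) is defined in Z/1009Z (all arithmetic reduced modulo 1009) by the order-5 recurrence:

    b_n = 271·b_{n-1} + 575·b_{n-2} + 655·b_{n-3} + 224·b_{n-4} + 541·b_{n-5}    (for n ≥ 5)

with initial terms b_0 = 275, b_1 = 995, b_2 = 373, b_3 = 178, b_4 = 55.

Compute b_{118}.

563

b_5 = 271·55 + 575·178 + 655·373 + 224·995 + 541·275 = 691
b_6 = 271·691 + 575·55 + 655·178 + 224·373 + 541·995 = 791
b_7 = 271·791 + 575·691 + 655·55 + 224·178 + 541·373 = 447
b_8 = 271·447 + 575·791 + 655·691 + 224·55 + 541·178 = 42
b_9 = 271·42 + 575·447 + 655·791 + 224·691 + 541·55 = 393
b_10 = 271·393 + 575·42 + 655·447 + 224·791 + 541·691 = 768
Continuing the recurrence:
  b_11 = 852;  b_12 = 612;  b_13 = 224;  b_14 = 222;  b_15 = 493;  b_16 = 20
  b_17 = 301;  b_18 = 669;  b_19 = 680;  b_20 = 51;  b_21 = 43;  b_22 = 956
  b_23 = 39;  b_24 = 107;  b_25 = 453;  b_26 = 253;  b_27 = 811;  b_28 = 738
  b_29 = 559;  b_30 = 225;  b_31 = 770;  b_32 = 589;  b_33 = 860;  b_34 = 160
  b_35 = 1006;  b_36 = 265;  b_37 = 59;  b_38 = 550;  b_39 = 496;  b_40 = 170
  b_41 = 541;  b_42 = 907;  b_43 = 273;  b_44 = 74;  b_45 = 493;  b_46 = 230
  b_47 = 681;  b_48 = 821;  b_49 = 19;  b_50 = 442;  b_51 = 3;  b_52 = 425
  b_53 = 204;  b_54 = 248;  b_55 = 413;  b_56 = 646;  b_57 = 15;  b_58 = 710
  b_59 = 258;  b_60 = 498;  b_61 = 385;  b_62 = 350;  b_63 = 651;  b_64 = 119
  b_65 = 644;  b_66 = 516;  b_67 = 20;  b_68 = 959;  b_69 = 714;  b_70 = 108
  b_71 = 548;  b_72 = 859;  b_73 = 819;  b_74 = 32;  b_75 = 514;  b_76 = 475
  b_77 = 663;  b_78 = 663;  b_79 = 516;  b_80 = 857;  b_81 = 495;  b_82 = 973
  b_83 = 789;  b_84 = 657;  b_85 = 111;  b_86 = 825;  b_87 = 192;  b_88 = 671
  b_89 = 99;  b_90 = 281;  b_91 = 446;  b_92 = 98;  b_93 = 654;  b_94 = 493
  b_95 = 406;  b_96 = 434;  b_97 = 708;  b_98 = 145;  b_99 = 620;  b_100 = 799
  b_101 = 931;  b_102 = 663;  b_103 = 690;  b_104 = 323;  b_105 = 446;  b_106 = 142
  b_107 = 650;  b_108 = 698;  b_109 = 267;  b_110 = 93;  b_111 = 690;  b_112 = 117
  b_113 = 536;  b_114 = 362;  b_115 = 681;  b_116 = 82
b_117 = 271·82 + 575·681 + 655·362 + 224·536 + 541·117 = 834
b_118 = 271·834 + 575·82 + 655·681 + 224·362 + 541·536 = 563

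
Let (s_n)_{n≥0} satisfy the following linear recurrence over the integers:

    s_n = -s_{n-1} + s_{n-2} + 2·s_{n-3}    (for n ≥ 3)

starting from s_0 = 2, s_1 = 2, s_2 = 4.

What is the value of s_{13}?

10

s_3 = -1·4 + 1·2 + 2·2 = 2
s_4 = -1·2 + 1·4 + 2·2 = 6
s_5 = -1·6 + 1·2 + 2·4 = 4
s_6 = -1·4 + 1·6 + 2·2 = 6
s_7 = -1·6 + 1·4 + 2·6 = 10
s_8 = -1·10 + 1·6 + 2·4 = 4
s_9 = -1·4 + 1·10 + 2·6 = 18
s_10 = -1·18 + 1·4 + 2·10 = 6
s_11 = -1·6 + 1·18 + 2·4 = 20
s_12 = -1·20 + 1·6 + 2·18 = 22
s_13 = -1·22 + 1·20 + 2·6 = 10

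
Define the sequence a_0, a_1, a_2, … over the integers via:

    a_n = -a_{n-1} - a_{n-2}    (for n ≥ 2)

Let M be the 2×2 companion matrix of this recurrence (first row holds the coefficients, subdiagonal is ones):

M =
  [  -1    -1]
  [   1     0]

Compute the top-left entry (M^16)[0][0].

(M^16)[0][0] is the top entry after applying M 16 times to the unit state (1, 0). Equivalently it is h_{17} for the auxiliary sequence (h_n) obeying the same recurrence with h_1 = 1 and h_i = 0 for 0 ≤ i < 1:
h_2 = -1·1 + -1·0 = -1
h_3 = -1·-1 + -1·1 = 0
h_4 = -1·0 + -1·-1 = 1
(h_3, h_4) = (0, 1) = (h_0, h_1), so the sequence has period 3.
17 ≡ 2 (mod 3), hence h_17 = h_2 = -1.

-1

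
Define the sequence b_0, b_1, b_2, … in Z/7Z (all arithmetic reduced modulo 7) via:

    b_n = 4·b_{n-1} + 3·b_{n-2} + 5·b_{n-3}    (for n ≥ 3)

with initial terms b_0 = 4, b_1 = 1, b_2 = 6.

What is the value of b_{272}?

6

b_3 = 4·6 + 3·1 + 5·4 = 5
b_4 = 4·5 + 3·6 + 5·1 = 1
b_5 = 4·1 + 3·5 + 5·6 = 0
b_6 = 4·0 + 3·1 + 5·5 = 0
b_7 = 4·0 + 3·0 + 5·1 = 5
b_8 = 4·5 + 3·0 + 5·0 = 6
b_9 = 4·6 + 3·5 + 5·0 = 4
b_10 = 4·4 + 3·6 + 5·5 = 3
b_11 = 4·3 + 3·4 + 5·6 = 5
b_12 = 4·5 + 3·3 + 5·4 = 0
b_13 = 4·0 + 3·5 + 5·3 = 2
b_14 = 4·2 + 3·0 + 5·5 = 5
b_15 = 4·5 + 3·2 + 5·0 = 5
b_16 = 4·5 + 3·5 + 5·2 = 3
b_17 = 4·3 + 3·5 + 5·5 = 3
b_18 = 4·3 + 3·3 + 5·5 = 4
b_19 = 4·4 + 3·3 + 5·3 = 5
b_20 = 4·5 + 3·4 + 5·3 = 5
b_21 = 4·5 + 3·5 + 5·4 = 6
b_22 = 4·6 + 3·5 + 5·5 = 1
b_23 = 4·1 + 3·6 + 5·5 = 5
b_24 = 4·5 + 3·1 + 5·6 = 4
b_25 = 4·4 + 3·5 + 5·1 = 1
b_26 = 4·1 + 3·4 + 5·5 = 6
(b_24, b_25, b_26) = (4, 1, 6) = (b_0, b_1, b_2), so the sequence has period 24.
272 ≡ 8 (mod 24), hence b_272 = b_8 = 6.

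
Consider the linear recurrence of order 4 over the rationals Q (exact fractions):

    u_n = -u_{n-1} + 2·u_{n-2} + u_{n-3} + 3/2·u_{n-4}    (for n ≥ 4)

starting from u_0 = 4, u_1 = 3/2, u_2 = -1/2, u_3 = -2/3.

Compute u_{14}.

29215/8

u_4 = -1·-2/3 + 2·-1/2 + 1·3/2 + 3/2·4 = 43/6
u_5 = -1·43/6 + 2·-2/3 + 1·-1/2 + 3/2·3/2 = -27/4
u_6 = -1·-27/4 + 2·43/6 + 1·-2/3 + 3/2·-1/2 = 59/3
u_7 = -1·59/3 + 2·-27/4 + 1·43/6 + 3/2·-2/3 = -27
u_8 = -1·-27 + 2·59/3 + 1·-27/4 + 3/2·43/6 = 211/3
u_9 = -1·211/3 + 2·-27 + 1·59/3 + 3/2·-27/4 = -2755/24
u_10 = -1·-2755/24 + 2·211/3 + 1·-27 + 3/2·59/3 = 6191/24
u_11 = -1·6191/24 + 2·-2755/24 + 1·211/3 + 3/2·-27 = -10985/24
u_12 = -1·-10985/24 + 2·6191/24 + 1·-2755/24 + 3/2·211/3 = 2893/3
u_13 = -1·2893/3 + 2·-10985/24 + 1·6191/24 + 3/2·-2755/24 = -86111/48
u_14 = -1·-86111/48 + 2·2893/3 + 1·-10985/24 + 3/2·6191/24 = 29215/8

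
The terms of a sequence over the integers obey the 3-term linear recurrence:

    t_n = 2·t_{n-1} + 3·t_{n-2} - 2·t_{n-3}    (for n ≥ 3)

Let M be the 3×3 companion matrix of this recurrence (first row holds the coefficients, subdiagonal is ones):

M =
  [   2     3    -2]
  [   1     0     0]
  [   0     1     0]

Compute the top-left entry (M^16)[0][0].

(M^16)[0][0] is the top entry after applying M 16 times to the unit state (1, 0, 0). Equivalently it is h_{18} for the auxiliary sequence (h_n) obeying the same recurrence with h_2 = 1 and h_i = 0 for 0 ≤ i < 2:
h_3 = 2·1 + 3·0 + -2·0 = 2
h_4 = 2·2 + 3·1 + -2·0 = 7
h_5 = 2·7 + 3·2 + -2·1 = 18
h_6 = 2·18 + 3·7 + -2·2 = 53
h_7 = 2·53 + 3·18 + -2·7 = 146
h_8 = 2·146 + 3·53 + -2·18 = 415
h_9 = 2·415 + 3·146 + -2·53 = 1162
h_10 = 2·1162 + 3·415 + -2·146 = 3277
h_11 = 2·3277 + 3·1162 + -2·415 = 9210
h_12 = 2·9210 + 3·3277 + -2·1162 = 25927
h_13 = 2·25927 + 3·9210 + -2·3277 = 72930
h_14 = 2·72930 + 3·25927 + -2·9210 = 205221
h_15 = 2·205221 + 3·72930 + -2·25927 = 577378
h_16 = 2·577378 + 3·205221 + -2·72930 = 1624559
h_17 = 2·1624559 + 3·577378 + -2·205221 = 4570810
h_18 = 2·4570810 + 3·1624559 + -2·577378 = 12860541

12860541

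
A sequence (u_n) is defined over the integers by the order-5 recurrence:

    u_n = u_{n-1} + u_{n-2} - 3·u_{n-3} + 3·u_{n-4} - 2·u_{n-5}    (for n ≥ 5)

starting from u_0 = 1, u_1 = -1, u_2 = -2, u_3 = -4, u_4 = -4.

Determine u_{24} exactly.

u_5 = 1·-4 + 1·-4 + -3·-2 + 3·-1 + -2·1 = -7
u_6 = 1·-7 + 1·-4 + -3·-4 + 3·-2 + -2·-1 = -3
u_7 = 1·-3 + 1·-7 + -3·-4 + 3·-4 + -2·-2 = -6
u_8 = 1·-6 + 1·-3 + -3·-7 + 3·-4 + -2·-4 = 8
u_9 = 1·8 + 1·-6 + -3·-3 + 3·-7 + -2·-4 = -2
u_10 = 1·-2 + 1·8 + -3·-6 + 3·-3 + -2·-7 = 29
u_11 = 1·29 + 1·-2 + -3·8 + 3·-6 + -2·-3 = -9
u_12 = 1·-9 + 1·29 + -3·-2 + 3·8 + -2·-6 = 62
u_13 = 1·62 + 1·-9 + -3·29 + 3·-2 + -2·8 = -56
u_14 = 1·-56 + 1·62 + -3·-9 + 3·29 + -2·-2 = 124
u_15 = 1·124 + 1·-56 + -3·62 + 3·-9 + -2·29 = -203
u_16 = 1·-203 + 1·124 + -3·-56 + 3·62 + -2·-9 = 293
u_17 = 1·293 + 1·-203 + -3·124 + 3·-56 + -2·62 = -574
u_18 = 1·-574 + 1·293 + -3·-203 + 3·124 + -2·-56 = 812
u_19 = 1·812 + 1·-574 + -3·293 + 3·-203 + -2·124 = -1498
u_20 = 1·-1498 + 1·812 + -3·-574 + 3·293 + -2·-203 = 2321
u_21 = 1·2321 + 1·-1498 + -3·812 + 3·-574 + -2·293 = -3921
u_22 = 1·-3921 + 1·2321 + -3·-1498 + 3·812 + -2·-574 = 6478
u_23 = 1·6478 + 1·-3921 + -3·2321 + 3·-1498 + -2·812 = -10524
u_24 = 1·-10524 + 1·6478 + -3·-3921 + 3·2321 + -2·-1498 = 17676

17676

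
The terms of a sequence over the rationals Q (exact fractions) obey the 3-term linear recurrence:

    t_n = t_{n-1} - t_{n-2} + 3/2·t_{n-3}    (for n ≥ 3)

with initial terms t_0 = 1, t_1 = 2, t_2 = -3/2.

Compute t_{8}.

39/8

t_3 = 1·-3/2 + -1·2 + 3/2·1 = -2
t_4 = 1·-2 + -1·-3/2 + 3/2·2 = 5/2
t_5 = 1·5/2 + -1·-2 + 3/2·-3/2 = 9/4
t_6 = 1·9/4 + -1·5/2 + 3/2·-2 = -13/4
t_7 = 1·-13/4 + -1·9/4 + 3/2·5/2 = -7/4
t_8 = 1·-7/4 + -1·-13/4 + 3/2·9/4 = 39/8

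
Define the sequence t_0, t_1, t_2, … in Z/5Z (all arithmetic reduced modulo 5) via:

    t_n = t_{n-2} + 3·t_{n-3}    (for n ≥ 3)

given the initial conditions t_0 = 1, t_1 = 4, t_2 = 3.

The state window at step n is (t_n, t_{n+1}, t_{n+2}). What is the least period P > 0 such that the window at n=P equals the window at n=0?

n=0: window = (1, 4, 3)
n=1: window = (4, 3, 2)
n=2: window = (3, 2, 0)
n=3: window = (2, 0, 1)
n=4: window = (0, 1, 1)
n=5: window = (1, 1, 1)
n=6: window = (1, 1, 4)
n=7: window = (1, 4, 4)
n=8: window = (4, 4, 2)
n=9: window = (4, 2, 1)
n=10: window = (2, 1, 4)
n=11: window = (1, 4, 2)
n=12: window = (4, 2, 2)
n=13: window = (2, 2, 4)
n=14: window = (2, 4, 3)
n=15: window = (4, 3, 0)
n=16: window = (3, 0, 0)
n=17: window = (0, 0, 4)
n=18: window = (0, 4, 0)
n=19: window = (4, 0, 4)
n=20: window = (0, 4, 2)
n=21: window = (4, 2, 4)
n=22: window = (2, 4, 4)
n=23: window = (4, 4, 0)
n=24: window = (4, 0, 1)
n=25: window = (0, 1, 2)
n=26: window = (1, 2, 1)
n=27: window = (2, 1, 0)
n=28: window = (1, 0, 2)
n=29: window = (0, 2, 3)
n=30: window = (2, 3, 2)
n=31: window = (3, 2, 4)
n=32: window = (2, 4, 1)
n=33: window = (4, 1, 0)
n=34: window = (1, 0, 3)
n=35: window = (0, 3, 3)
n=36: window = (3, 3, 3)
n=37: window = (3, 3, 2)
n=38: window = (3, 2, 2)
n=39: window = (2, 2, 1)
n=40: window = (2, 1, 3)
…
n=122: window = (0, 4, 1)
n=123: window = (4, 1, 4)
n=124: window = (1, 4, 3)
window at n=124 equals window at n=0 → period = 124

124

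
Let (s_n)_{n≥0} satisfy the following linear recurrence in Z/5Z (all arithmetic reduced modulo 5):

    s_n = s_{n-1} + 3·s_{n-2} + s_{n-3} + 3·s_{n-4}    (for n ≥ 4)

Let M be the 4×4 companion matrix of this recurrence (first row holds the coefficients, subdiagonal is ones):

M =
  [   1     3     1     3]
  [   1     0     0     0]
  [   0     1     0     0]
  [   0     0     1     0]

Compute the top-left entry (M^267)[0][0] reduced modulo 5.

(M^267)[0][0] is the top entry after applying M 267 times to the unit state (1, 0, 0, 0). Equivalently it is h_{270} for the auxiliary sequence (h_n) obeying the same recurrence with h_3 = 1 and h_i = 0 for 0 ≤ i < 3:
h_4 = 1·1 + 3·0 + 1·0 + 3·0 = 1
h_5 = 1·1 + 3·1 + 1·0 + 3·0 = 4
h_6 = 1·4 + 3·1 + 1·1 + 3·0 = 3
h_7 = 1·3 + 3·4 + 1·1 + 3·1 = 4
h_8 = 1·4 + 3·3 + 1·4 + 3·1 = 0
h_9 = 1·0 + 3·4 + 1·3 + 3·4 = 2
Continuing the recurrence:
  h_10 = 0;  h_11 = 3;  h_12 = 0;  h_13 = 0;  h_14 = 3;  h_15 = 2
  h_16 = 1;  h_17 = 0;  h_18 = 4;  h_19 = 1;  h_20 = 1;  h_21 = 3
  h_22 = 4;  h_23 = 2;  h_24 = 0;  h_25 = 4;  h_26 = 3;  h_27 = 1
  h_28 = 4;  h_29 = 2;  h_30 = 4;  h_31 = 2;  h_32 = 3;  h_33 = 4
  h_34 = 2;  h_35 = 3;  h_36 = 2;  h_37 = 0;  h_38 = 0;  h_39 = 1
  h_40 = 2;  h_41 = 0;  h_42 = 2;  h_43 = 2;  h_44 = 4;  h_45 = 2
  h_46 = 2;  h_47 = 3;  h_48 = 3;  h_49 = 0;  h_50 = 3;  h_51 = 0
  h_52 = 3;  h_53 = 1;  h_54 = 4;  h_55 = 0;  h_56 = 2;  h_57 = 4
  h_58 = 2;  h_59 = 1;  h_60 = 2;  h_61 = 4;  h_62 = 2;  h_63 = 4
  h_64 = 0;  h_65 = 1;  h_66 = 1;  h_67 = 1;  h_68 = 0;  h_69 = 2
  h_70 = 1;  h_71 = 0;  h_72 = 0;  h_73 = 2;  h_74 = 0;  h_75 = 1
  h_76 = 3;  h_77 = 2;  h_78 = 2;  h_79 = 4;  h_80 = 1;  h_81 = 1
  h_82 = 4;  h_83 = 0;  h_84 = 1;  h_85 = 3;  h_86 = 3;  h_87 = 3
  h_88 = 3;  h_89 = 4;  h_90 = 0;  h_91 = 4;  h_92 = 2;  h_93 = 1
  h_94 = 1;  h_95 = 3;  h_96 = 3;  h_97 = 1;  h_98 = 1;  h_99 = 1
  h_100 = 4;  h_101 = 1;  h_102 = 2;  h_103 = 2;  h_104 = 1;  h_105 = 2
  h_106 = 3;  h_107 = 1;  h_108 = 0;  h_109 = 2;  h_110 = 2;  h_111 = 1
  h_112 = 4;  h_113 = 0;  h_114 = 4;  h_115 = 1;  h_116 = 0;  h_117 = 2
  h_118 = 0;  h_119 = 4;  h_120 = 1;  h_121 = 4;  h_122 = 1;  h_123 = 1
  h_124 = 1;  h_125 = 2;  h_126 = 4;  h_127 = 4;  h_128 = 1;  h_129 = 3
  h_130 = 2;  h_131 = 4;  h_132 = 1;  h_133 = 4;  h_134 = 2;  h_135 = 2
  h_136 = 0;  h_137 = 0;  h_138 = 3;  h_139 = 4;  h_140 = 3;  h_141 = 3
  h_142 = 0;  h_143 = 4;  h_144 = 1;  h_145 = 2;  h_146 = 4;  h_147 = 3
  h_148 = 0;  h_149 = 4;  h_150 = 4;  h_151 = 0;  h_152 = 1;  h_153 = 2
  h_154 = 2;  h_155 = 4;  h_156 = 0;  h_157 = 0;  h_158 = 0;  h_159 = 2
  h_160 = 2;  h_161 = 3;  h_162 = 1;  h_163 = 3;  h_164 = 0;  h_165 = 4
  h_166 = 0;  h_167 = 1;  h_168 = 0;  h_169 = 0;  h_170 = 1;  h_171 = 4
  h_172 = 2;  h_173 = 0;  h_174 = 3;  h_175 = 2;  h_176 = 2;  h_177 = 1
  h_178 = 3;  h_179 = 4;  h_180 = 0;  h_181 = 3;  h_182 = 1;  h_183 = 2
  h_184 = 3;  h_185 = 4;  h_186 = 3;  h_187 = 4;  h_188 = 1;  h_189 = 3
  h_190 = 4;  h_191 = 1;  h_192 = 4;  h_193 = 0;  h_194 = 0;  h_195 = 2
  h_196 = 4;  h_197 = 0;  h_198 = 4;  h_199 = 4;  h_200 = 3;  h_201 = 4
  h_202 = 4;  h_203 = 1;  h_204 = 1;  h_205 = 0;  h_206 = 1;  h_207 = 0
  h_208 = 1;  h_209 = 2;  h_210 = 3;  h_211 = 0;  h_212 = 4;  h_213 = 3
  h_214 = 4;  h_215 = 2;  h_216 = 4;  h_217 = 3;  h_218 = 4;  h_219 = 3
  h_220 = 0;  h_221 = 2;  h_222 = 2;  h_223 = 2;  h_224 = 0;  h_225 = 4
  h_226 = 2;  h_227 = 0;  h_228 = 0;  h_229 = 4;  h_230 = 0;  h_231 = 2
  h_232 = 1;  h_233 = 4;  h_234 = 4;  h_235 = 3;  h_236 = 2;  h_237 = 2
  h_238 = 3;  h_239 = 0;  h_240 = 2;  h_241 = 1;  h_242 = 1;  h_243 = 1
  h_244 = 1;  h_245 = 3;  h_246 = 0;  h_247 = 3;  h_248 = 4;  h_249 = 2
  h_250 = 2;  h_251 = 1;  h_252 = 1;  h_253 = 2;  h_254 = 2;  h_255 = 2
  h_256 = 3;  h_257 = 2;  h_258 = 4;  h_259 = 4;  h_260 = 2;  h_261 = 4
  h_262 = 1;  h_263 = 2;  h_264 = 0;  h_265 = 4;  h_266 = 4;  h_267 = 2
  h_268 = 3
h_269 = 1·3 + 3·2 + 1·4 + 3·4 = 0
h_270 = 1·0 + 3·3 + 1·2 + 3·4 = 3

3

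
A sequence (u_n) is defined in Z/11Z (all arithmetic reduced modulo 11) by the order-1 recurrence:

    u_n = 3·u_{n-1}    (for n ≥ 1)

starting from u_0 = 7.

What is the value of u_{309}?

u_1 = 3·7 = 10
u_2 = 3·10 = 8
u_3 = 3·8 = 2
u_4 = 3·2 = 6
u_5 = 3·6 = 7
(u_5) = (7) = (u_0), so the sequence has period 5.
309 ≡ 4 (mod 5), hence u_309 = u_4 = 6.

6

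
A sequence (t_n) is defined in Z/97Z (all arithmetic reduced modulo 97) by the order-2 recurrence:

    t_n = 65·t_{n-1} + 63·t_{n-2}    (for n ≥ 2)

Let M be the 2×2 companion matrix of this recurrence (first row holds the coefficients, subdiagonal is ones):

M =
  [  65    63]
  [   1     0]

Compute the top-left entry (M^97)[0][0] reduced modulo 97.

(M^97)[0][0] is the top entry after applying M 97 times to the unit state (1, 0). Equivalently it is h_{98} for the auxiliary sequence (h_n) obeying the same recurrence with h_1 = 1 and h_i = 0 for 0 ≤ i < 1:
h_2 = 65·1 + 63·0 = 65
h_3 = 65·65 + 63·1 = 20
h_4 = 65·20 + 63·65 = 60
h_5 = 65·60 + 63·20 = 19
h_6 = 65·19 + 63·60 = 68
h_7 = 65·68 + 63·19 = 88
h_8 = 65·88 + 63·68 = 13
h_9 = 65·13 + 63·88 = 84
h_10 = 65·84 + 63·13 = 71
h_11 = 65·71 + 63·84 = 13
h_12 = 65·13 + 63·71 = 80
h_13 = 65·80 + 63·13 = 5
h_14 = 65·5 + 63·80 = 30
h_15 = 65·30 + 63·5 = 34
h_16 = 65·34 + 63·30 = 26
h_17 = 65·26 + 63·34 = 49
h_18 = 65·49 + 63·26 = 70
h_19 = 65·70 + 63·49 = 71
h_20 = 65·71 + 63·70 = 4
h_21 = 65·4 + 63·71 = 77
h_22 = 65·77 + 63·4 = 19
h_23 = 65·19 + 63·77 = 72
h_24 = 65·72 + 63·19 = 57
h_25 = 65·57 + 63·72 = 93
h_26 = 65·93 + 63·57 = 33
h_27 = 65·33 + 63·93 = 50
h_28 = 65·50 + 63·33 = 91
h_29 = 65·91 + 63·50 = 44
h_30 = 65·44 + 63·91 = 57
h_31 = 65·57 + 63·44 = 75
h_32 = 65·75 + 63·57 = 27
h_33 = 65·27 + 63·75 = 78
h_34 = 65·78 + 63·27 = 78
h_35 = 65·78 + 63·78 = 90
h_36 = 65·90 + 63·78 = 94
h_37 = 65·94 + 63·90 = 43
h_38 = 65·43 + 63·94 = 84
h_39 = 65·84 + 63·43 = 21
h_40 = 65·21 + 63·84 = 61
h_41 = 65·61 + 63·21 = 50
h_42 = 65·50 + 63·61 = 12
h_43 = 65·12 + 63·50 = 50
h_44 = 65·50 + 63·12 = 29
h_45 = 65·29 + 63·50 = 88
h_46 = 65·88 + 63·29 = 78
h_47 = 65·78 + 63·88 = 41
h_48 = 65·41 + 63·78 = 13
h_49 = 65·13 + 63·41 = 33
h_50 = 65·33 + 63·13 = 54
h_51 = 65·54 + 63·33 = 60
h_52 = 65·60 + 63·54 = 27
h_53 = 65·27 + 63·60 = 6
h_54 = 65·6 + 63·27 = 54
h_55 = 65·54 + 63·6 = 8
h_56 = 65·8 + 63·54 = 42
h_57 = 65·42 + 63·8 = 33
h_58 = 65·33 + 63·42 = 38
h_59 = 65·38 + 63·33 = 87
h_60 = 65·87 + 63·38 = 95
h_61 = 65·95 + 63·87 = 16
h_62 = 65·16 + 63·95 = 41
h_63 = 65·41 + 63·16 = 84
h_64 = 65·84 + 63·41 = 89
h_65 = 65·89 + 63·84 = 19
h_66 = 65·19 + 63·89 = 52
h_67 = 65·52 + 63·19 = 18
h_68 = 65·18 + 63·52 = 81
h_69 = 65·81 + 63·18 = 94
h_70 = 65·94 + 63·81 = 58
h_71 = 65·58 + 63·94 = 89
h_72 = 65·89 + 63·58 = 30
h_73 = 65·30 + 63·89 = 88
h_74 = 65·88 + 63·30 = 44
h_75 = 65·44 + 63·88 = 62
h_76 = 65·62 + 63·44 = 12
h_77 = 65·12 + 63·62 = 30
h_78 = 65·30 + 63·12 = 87
h_79 = 65·87 + 63·30 = 76
h_80 = 65·76 + 63·87 = 42
h_81 = 65·42 + 63·76 = 49
h_82 = 65·49 + 63·42 = 11
h_83 = 65·11 + 63·49 = 19
h_84 = 65·19 + 63·11 = 85
h_85 = 65·85 + 63·19 = 29
h_86 = 65·29 + 63·85 = 62
h_87 = 65·62 + 63·29 = 37
h_88 = 65·37 + 63·62 = 6
h_89 = 65·6 + 63·37 = 5
h_90 = 65·5 + 63·6 = 24
h_91 = 65·24 + 63·5 = 32
h_92 = 65·32 + 63·24 = 3
h_93 = 65·3 + 63·32 = 77
h_94 = 65·77 + 63·3 = 53
h_95 = 65·53 + 63·77 = 51
h_96 = 65·51 + 63·53 = 58
h_97 = 65·58 + 63·51 = 96
h_98 = 65·96 + 63·58 = 0

0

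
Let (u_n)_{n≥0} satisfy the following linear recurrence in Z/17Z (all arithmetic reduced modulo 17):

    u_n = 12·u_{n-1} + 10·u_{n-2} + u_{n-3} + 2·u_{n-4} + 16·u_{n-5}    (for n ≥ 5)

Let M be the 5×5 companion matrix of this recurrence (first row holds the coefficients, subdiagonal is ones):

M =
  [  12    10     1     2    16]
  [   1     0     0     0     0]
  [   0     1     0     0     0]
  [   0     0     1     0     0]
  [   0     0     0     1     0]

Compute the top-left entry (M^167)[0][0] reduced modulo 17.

1

(M^167)[0][0] is the top entry after applying M 167 times to the unit state (1, 0, 0, 0, 0). Equivalently it is h_{171} for the auxiliary sequence (h_n) obeying the same recurrence with h_4 = 1 and h_i = 0 for 0 ≤ i < 4:
h_5 = 12·1 + 10·0 + 1·0 + 2·0 + 16·0 = 12
h_6 = 12·12 + 10·1 + 1·0 + 2·0 + 16·0 = 1
h_7 = 12·1 + 10·12 + 1·1 + 2·0 + 16·0 = 14
h_8 = 12·14 + 10·1 + 1·12 + 2·1 + 16·0 = 5
h_9 = 12·5 + 10·14 + 1·1 + 2·12 + 16·1 = 3
h_10 = 12·3 + 10·5 + 1·14 + 2·1 + 16·12 = 5
Continuing the recurrence:
  h_11 = 3;  h_12 = 0;  h_13 = 2;  h_14 = 0;  h_15 = 4;  h_16 = 13
  h_17 = 13;  h_18 = 16;  h_19 = 3;  h_20 = 10;  h_21 = 9;  h_22 = 9
  h_23 = 11;  h_24 = 10;  h_25 = 9;  h_26 = 7;  h_27 = 10;  h_28 = 4
  h_29 = 10;  h_30 = 5;  h_31 = 7;  h_32 = 6;  h_33 = 10;  h_34 = 0
  h_35 = 13;  h_36 = 1;  h_37 = 3;  h_38 = 15;  h_39 = 16;  h_40 = 11
  h_41 = 6;  h_42 = 4;  h_43 = 0;  h_44 = 1;  h_45 = 0;  h_46 = 12
  h_47 = 5;  h_48 = 12;  h_49 = 1;  h_50 = 8;  h_51 = 14;  h_52 = 13
  h_53 = 5;  h_54 = 15;  h_55 = 8;  h_56 = 8;  h_57 = 1;  h_58 = 6
  h_59 = 6;  h_60 = 5;  h_61 = 1;  h_62 = 11;  h_63 = 0;  h_64 = 13
  h_65 = 11;  h_66 = 11;  h_67 = 6;  h_68 = 15;  h_69 = 5;  h_70 = 6
  h_71 = 2;  h_72 = 11;  h_73 = 0;  h_74 = 0;  h_75 = 9;  h_76 = 9
  h_77 = 0;  h_78 = 14;  h_79 = 8;  h_80 = 7;  h_81 = 16;  h_82 = 9
  h_83 = 5;  h_84 = 2;  h_85 = 6;  h_86 = 14;  h_87 = 10;  h_88 = 10
  h_89 = 6;  h_90 = 0;  h_91 = 8;  h_92 = 10;  h_93 = 15;  h_94 = 10
  h_95 = 7;  h_96 = 7;  h_97 = 14;  h_98 = 12;  h_99 = 6;  h_100 = 9
  h_101 = 14;  h_102 = 2;  h_103 = 3;  h_104 = 14;  h_105 = 15;  h_106 = 7
  h_107 = 14;  h_108 = 6;  h_109 = 14;  h_110 = 3;  h_111 = 16;  h_112 = 13
  h_113 = 1;  h_114 = 14;  h_115 = 16;  h_116 = 3;  h_117 = 12;  h_118 = 13
  h_119 = 8;  h_120 = 7;  h_121 = 11;  h_122 = 3;  h_123 = 3;  h_124 = 15
  h_125 = 7;  h_126 = 11;  h_127 = 16;  h_128 = 13;  h_129 = 3;  h_130 = 10
  h_131 = 14;  h_132 = 9;  h_133 = 13;  h_134 = 5;  h_135 = 13;  h_136 = 2
  h_137 = 6;  h_138 = 0;  h_139 = 15;  h_140 = 7;  h_141 = 6;  h_142 = 15
  h_143 = 5;  h_144 = 11;  h_145 = 15;  h_146 = 13;  h_147 = 6;  h_148 = 13
  h_149 = 10;  h_150 = 12;  h_151 = 1;  h_152 = 9;  h_153 = 1;  h_154 = 15
  h_155 = 2;  h_156 = 5;  h_157 = 3;  h_158 = 15;  h_159 = 0;  h_160 = 8
  h_161 = 10;  h_162 = 6;  h_163 = 12;  h_164 = 9;  h_165 = 8;  h_166 = 13
  h_167 = 8;  h_168 = 2;  h_169 = 5
h_170 = 12·5 + 10·2 + 1·8 + 2·13 + 16·8 = 4
h_171 = 12·4 + 10·5 + 1·2 + 2·8 + 16·13 = 1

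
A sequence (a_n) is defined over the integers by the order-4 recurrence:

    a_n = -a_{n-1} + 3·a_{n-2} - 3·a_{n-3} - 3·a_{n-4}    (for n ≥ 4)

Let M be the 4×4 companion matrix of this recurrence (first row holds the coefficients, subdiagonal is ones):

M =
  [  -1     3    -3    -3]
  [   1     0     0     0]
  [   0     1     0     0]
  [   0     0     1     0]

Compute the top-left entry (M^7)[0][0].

-364

(M^7)[0][0] is the top entry after applying M 7 times to the unit state (1, 0, 0, 0). Equivalently it is h_{10} for the auxiliary sequence (h_n) obeying the same recurrence with h_3 = 1 and h_i = 0 for 0 ≤ i < 3:
h_4 = -1·1 + 3·0 + -3·0 + -3·0 = -1
h_5 = -1·-1 + 3·1 + -3·0 + -3·0 = 4
h_6 = -1·4 + 3·-1 + -3·1 + -3·0 = -10
h_7 = -1·-10 + 3·4 + -3·-1 + -3·1 = 22
h_8 = -1·22 + 3·-10 + -3·4 + -3·-1 = -61
h_9 = -1·-61 + 3·22 + -3·-10 + -3·4 = 145
h_10 = -1·145 + 3·-61 + -3·22 + -3·-10 = -364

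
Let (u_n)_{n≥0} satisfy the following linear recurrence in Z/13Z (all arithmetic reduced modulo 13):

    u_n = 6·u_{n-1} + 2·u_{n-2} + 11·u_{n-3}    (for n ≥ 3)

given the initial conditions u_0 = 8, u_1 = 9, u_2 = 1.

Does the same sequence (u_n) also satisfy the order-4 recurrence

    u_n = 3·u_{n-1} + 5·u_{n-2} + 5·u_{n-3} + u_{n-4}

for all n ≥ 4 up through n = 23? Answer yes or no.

no

Terms u_0..u_23: 8, 9, 1, 8, 6, 11, 10, 5, 2, 2, 6, 10, 3, 0, 12, 1, 4, 2, 5, 0, 6, 0, 12, 8
n=4: candidate gives 4, actual u_4 = 6 ✗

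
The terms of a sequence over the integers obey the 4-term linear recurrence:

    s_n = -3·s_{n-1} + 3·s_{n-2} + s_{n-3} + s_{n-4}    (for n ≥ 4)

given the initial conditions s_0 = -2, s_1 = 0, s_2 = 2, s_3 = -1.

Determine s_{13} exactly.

-902141

s_4 = -3·-1 + 3·2 + 1·0 + 1·-2 = 7
s_5 = -3·7 + 3·-1 + 1·2 + 1·0 = -22
s_6 = -3·-22 + 3·7 + 1·-1 + 1·2 = 88
s_7 = -3·88 + 3·-22 + 1·7 + 1·-1 = -324
s_8 = -3·-324 + 3·88 + 1·-22 + 1·7 = 1221
s_9 = -3·1221 + 3·-324 + 1·88 + 1·-22 = -4569
s_10 = -3·-4569 + 3·1221 + 1·-324 + 1·88 = 17134
s_11 = -3·17134 + 3·-4569 + 1·1221 + 1·-324 = -64212
s_12 = -3·-64212 + 3·17134 + 1·-4569 + 1·1221 = 240690
s_13 = -3·240690 + 3·-64212 + 1·17134 + 1·-4569 = -902141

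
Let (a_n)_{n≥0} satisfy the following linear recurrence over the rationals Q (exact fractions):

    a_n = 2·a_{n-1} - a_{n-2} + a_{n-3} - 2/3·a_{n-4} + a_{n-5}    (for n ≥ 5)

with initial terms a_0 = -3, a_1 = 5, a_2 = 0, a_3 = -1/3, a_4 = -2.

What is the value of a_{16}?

-24668/9

a_5 = 2·-2 + -1·-1/3 + 1·0 + -2/3·5 + 1·-3 = -10
a_6 = 2·-10 + -1·-2 + 1·-1/3 + -2/3·0 + 1·5 = -40/3
a_7 = 2·-40/3 + -1·-10 + 1·-2 + -2/3·-1/3 + 1·0 = -166/9
a_8 = 2·-166/9 + -1·-40/3 + 1·-10 + -2/3·-2 + 1·-1/3 = -293/9
a_9 = 2·-293/9 + -1·-166/9 + 1·-40/3 + -2/3·-10 + 1·-2 = -166/3
a_10 = 2·-166/3 + -1·-293/9 + 1·-166/9 + -2/3·-40/3 + 1·-10 = -293/3
a_11 = 2·-293/3 + -1·-166/3 + 1·-293/9 + -2/3·-166/9 + 1·-40/3 = -4687/27
a_12 = 2·-4687/27 + -1·-293/3 + 1·-166/3 + -2/3·-293/9 + 1·-166/9 = -8143/27
a_13 = 2·-8143/27 + -1·-4687/27 + 1·-293/3 + -2/3·-166/3 + 1·-293/9 = -14119/27
a_14 = 2·-14119/27 + -1·-8143/27 + 1·-4687/27 + -2/3·-293/3 + 1·-166/3 = -24518/27
a_15 = 2·-24518/27 + -1·-14119/27 + 1·-8143/27 + -2/3·-4687/27 + 1·-293/3 = -127717/81
a_16 = 2·-127717/81 + -1·-24518/27 + 1·-14119/27 + -2/3·-8143/27 + 1·-4687/27 = -24668/9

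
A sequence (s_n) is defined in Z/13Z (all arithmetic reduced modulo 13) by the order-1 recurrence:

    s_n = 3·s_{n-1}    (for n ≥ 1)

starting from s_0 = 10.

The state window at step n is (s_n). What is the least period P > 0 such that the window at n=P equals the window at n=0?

n=0: window = (10)
n=1: window = (4)
n=2: window = (12)
n=3: window = (10)
window at n=3 equals window at n=0 → period = 3

3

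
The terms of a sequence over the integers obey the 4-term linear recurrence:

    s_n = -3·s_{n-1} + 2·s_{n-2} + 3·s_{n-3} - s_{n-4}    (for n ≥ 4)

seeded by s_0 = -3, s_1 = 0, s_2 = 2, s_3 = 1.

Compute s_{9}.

-671

s_4 = -3·1 + 2·2 + 3·0 + -1·-3 = 4
s_5 = -3·4 + 2·1 + 3·2 + -1·0 = -4
s_6 = -3·-4 + 2·4 + 3·1 + -1·2 = 21
s_7 = -3·21 + 2·-4 + 3·4 + -1·1 = -60
s_8 = -3·-60 + 2·21 + 3·-4 + -1·4 = 206
s_9 = -3·206 + 2·-60 + 3·21 + -1·-4 = -671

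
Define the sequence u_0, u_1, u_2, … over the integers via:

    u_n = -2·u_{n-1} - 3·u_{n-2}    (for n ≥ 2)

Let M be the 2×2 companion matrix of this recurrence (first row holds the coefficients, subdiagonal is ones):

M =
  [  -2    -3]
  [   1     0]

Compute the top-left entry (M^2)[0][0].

1

(M^2)[0][0] is the top entry after applying M 2 times to the unit state (1, 0). Equivalently it is h_{3} for the auxiliary sequence (h_n) obeying the same recurrence with h_1 = 1 and h_i = 0 for 0 ≤ i < 1:
h_2 = -2·1 + -3·0 = -2
h_3 = -2·-2 + -3·1 = 1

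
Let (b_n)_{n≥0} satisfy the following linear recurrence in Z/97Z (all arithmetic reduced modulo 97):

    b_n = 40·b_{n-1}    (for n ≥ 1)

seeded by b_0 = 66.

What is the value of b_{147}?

b_1 = 40·66 = 21
b_2 = 40·21 = 64
b_3 = 40·64 = 38
b_4 = 40·38 = 65
b_5 = 40·65 = 78
b_6 = 40·78 = 16
b_7 = 40·16 = 58
b_8 = 40·58 = 89
b_9 = 40·89 = 68
b_10 = 40·68 = 4
b_11 = 40·4 = 63
b_12 = 40·63 = 95
b_13 = 40·95 = 17
b_14 = 40·17 = 1
b_15 = 40·1 = 40
b_16 = 40·40 = 48
b_17 = 40·48 = 77
b_18 = 40·77 = 73
b_19 = 40·73 = 10
b_20 = 40·10 = 12
b_21 = 40·12 = 92
b_22 = 40·92 = 91
b_23 = 40·91 = 51
b_24 = 40·51 = 3
b_25 = 40·3 = 23
b_26 = 40·23 = 47
b_27 = 40·47 = 37
b_28 = 40·37 = 25
b_29 = 40·25 = 30
b_30 = 40·30 = 36
b_31 = 40·36 = 82
b_32 = 40·82 = 79
b_33 = 40·79 = 56
b_34 = 40·56 = 9
b_35 = 40·9 = 69
b_36 = 40·69 = 44
b_37 = 40·44 = 14
b_38 = 40·14 = 75
b_39 = 40·75 = 90
b_40 = 40·90 = 11
b_41 = 40·11 = 52
b_42 = 40·52 = 43
b_43 = 40·43 = 71
b_44 = 40·71 = 27
b_45 = 40·27 = 13
b_46 = 40·13 = 35
b_47 = 40·35 = 42
b_48 = 40·42 = 31
b_49 = 40·31 = 76
b_50 = 40·76 = 33
b_51 = 40·33 = 59
b_52 = 40·59 = 32
b_53 = 40·32 = 19
b_54 = 40·19 = 81
b_55 = 40·81 = 39
b_56 = 40·39 = 8
b_57 = 40·8 = 29
b_58 = 40·29 = 93
b_59 = 40·93 = 34
b_60 = 40·34 = 2
b_61 = 40·2 = 80
b_62 = 40·80 = 96
b_63 = 40·96 = 57
b_64 = 40·57 = 49
b_65 = 40·49 = 20
b_66 = 40·20 = 24
b_67 = 40·24 = 87
b_68 = 40·87 = 85
b_69 = 40·85 = 5
b_70 = 40·5 = 6
b_71 = 40·6 = 46
b_72 = 40·46 = 94
b_73 = 40·94 = 74
b_74 = 40·74 = 50
b_75 = 40·50 = 60
b_76 = 40·60 = 72
b_77 = 40·72 = 67
b_78 = 40·67 = 61
b_79 = 40·61 = 15
b_80 = 40·15 = 18
b_81 = 40·18 = 41
b_82 = 40·41 = 88
b_83 = 40·88 = 28
b_84 = 40·28 = 53
b_85 = 40·53 = 83
b_86 = 40·83 = 22
b_87 = 40·22 = 7
b_88 = 40·7 = 86
b_89 = 40·86 = 45
b_90 = 40·45 = 54
b_91 = 40·54 = 26
b_92 = 40·26 = 70
b_93 = 40·70 = 84
b_94 = 40·84 = 62
b_95 = 40·62 = 55
b_96 = 40·55 = 66
b_97 = 40·66 = 21
b_98 = 40·21 = 64
b_99 = 40·64 = 38
b_100 = 40·38 = 65
b_101 = 40·65 = 78
b_102 = 40·78 = 16
b_103 = 40·16 = 58
b_104 = 40·58 = 89
b_105 = 40·89 = 68
b_106 = 40·68 = 4
b_107 = 40·4 = 63
b_108 = 40·63 = 95
b_109 = 40·95 = 17
b_110 = 40·17 = 1
b_111 = 40·1 = 40
b_112 = 40·40 = 48
b_113 = 40·48 = 77
b_114 = 40·77 = 73
b_115 = 40·73 = 10
b_116 = 40·10 = 12
b_117 = 40·12 = 92
b_118 = 40·92 = 91
b_119 = 40·91 = 51
b_120 = 40·51 = 3
b_121 = 40·3 = 23
b_122 = 40·23 = 47
b_123 = 40·47 = 37
b_124 = 40·37 = 25
b_125 = 40·25 = 30
b_126 = 40·30 = 36
b_127 = 40·36 = 82
b_128 = 40·82 = 79
b_129 = 40·79 = 56
b_130 = 40·56 = 9
b_131 = 40·9 = 69
b_132 = 40·69 = 44
b_133 = 40·44 = 14
b_134 = 40·14 = 75
b_135 = 40·75 = 90
b_136 = 40·90 = 11
b_137 = 40·11 = 52
b_138 = 40·52 = 43
b_139 = 40·43 = 71
b_140 = 40·71 = 27
b_141 = 40·27 = 13
b_142 = 40·13 = 35
b_143 = 40·35 = 42
b_144 = 40·42 = 31
b_145 = 40·31 = 76
b_146 = 40·76 = 33
b_147 = 40·33 = 59

59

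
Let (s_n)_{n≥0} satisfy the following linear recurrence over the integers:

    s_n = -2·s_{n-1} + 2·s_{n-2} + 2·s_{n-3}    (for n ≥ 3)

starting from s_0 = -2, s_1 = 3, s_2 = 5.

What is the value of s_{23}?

s_3 = -2·5 + 2·3 + 2·-2 = -8
s_4 = -2·-8 + 2·5 + 2·3 = 32
s_5 = -2·32 + 2·-8 + 2·5 = -70
s_6 = -2·-70 + 2·32 + 2·-8 = 188
s_7 = -2·188 + 2·-70 + 2·32 = -452
s_8 = -2·-452 + 2·188 + 2·-70 = 1140
s_9 = -2·1140 + 2·-452 + 2·188 = -2808
s_10 = -2·-2808 + 2·1140 + 2·-452 = 6992
s_11 = -2·6992 + 2·-2808 + 2·1140 = -17320
s_12 = -2·-17320 + 2·6992 + 2·-2808 = 43008
s_13 = -2·43008 + 2·-17320 + 2·6992 = -106672
s_14 = -2·-106672 + 2·43008 + 2·-17320 = 264720
s_15 = -2·264720 + 2·-106672 + 2·43008 = -656768
s_16 = -2·-656768 + 2·264720 + 2·-106672 = 1629632
s_17 = -2·1629632 + 2·-656768 + 2·264720 = -4043360
s_18 = -2·-4043360 + 2·1629632 + 2·-656768 = 10032448
s_19 = -2·10032448 + 2·-4043360 + 2·1629632 = -24892352
s_20 = -2·-24892352 + 2·10032448 + 2·-4043360 = 61762880
s_21 = -2·61762880 + 2·-24892352 + 2·10032448 = -153245568
s_22 = -2·-153245568 + 2·61762880 + 2·-24892352 = 380232192
s_23 = -2·380232192 + 2·-153245568 + 2·61762880 = -943429760

-943429760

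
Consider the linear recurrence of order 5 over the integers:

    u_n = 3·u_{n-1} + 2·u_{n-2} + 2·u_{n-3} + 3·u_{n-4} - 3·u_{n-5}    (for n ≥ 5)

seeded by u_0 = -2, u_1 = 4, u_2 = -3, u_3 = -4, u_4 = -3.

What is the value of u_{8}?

-614

u_5 = 3·-3 + 2·-4 + 2·-3 + 3·4 + -3·-2 = -5
u_6 = 3·-5 + 2·-3 + 2·-4 + 3·-3 + -3·4 = -50
u_7 = 3·-50 + 2·-5 + 2·-3 + 3·-4 + -3·-3 = -169
u_8 = 3·-169 + 2·-50 + 2·-5 + 3·-3 + -3·-4 = -614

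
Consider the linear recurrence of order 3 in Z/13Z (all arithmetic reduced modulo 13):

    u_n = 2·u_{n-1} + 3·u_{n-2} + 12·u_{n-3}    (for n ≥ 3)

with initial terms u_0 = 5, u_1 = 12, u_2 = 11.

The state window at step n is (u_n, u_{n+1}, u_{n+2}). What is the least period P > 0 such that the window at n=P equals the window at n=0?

n=0: window = (5, 12, 11)
n=1: window = (12, 11, 1)
n=2: window = (11, 1, 10)
n=3: window = (1, 10, 12)
n=4: window = (10, 12, 1)
n=5: window = (12, 1, 2)
n=6: window = (1, 2, 8)
n=7: window = (2, 8, 8)
n=8: window = (8, 8, 12)
n=9: window = (8, 12, 1)
n=10: window = (12, 1, 4)
n=11: window = (1, 4, 12)
n=12: window = (4, 12, 9)
n=13: window = (12, 9, 11)
n=14: window = (9, 11, 11)
n=15: window = (11, 11, 7)
n=16: window = (11, 7, 10)
n=17: window = (7, 10, 4)
n=18: window = (10, 4, 5)
n=19: window = (4, 5, 12)
n=20: window = (5, 12, 9)
n=21: window = (12, 9, 10)
n=22: window = (9, 10, 9)
n=23: window = (10, 9, 0)
n=24: window = (9, 0, 4)
n=25: window = (0, 4, 12)
n=26: window = (4, 12, 10)
n=27: window = (12, 10, 0)
n=28: window = (10, 0, 5)
n=29: window = (0, 5, 0)
n=30: window = (5, 0, 2)
n=31: window = (0, 2, 12)
n=32: window = (2, 12, 4)
n=33: window = (12, 4, 3)
n=34: window = (4, 3, 6)
n=35: window = (3, 6, 4)
n=36: window = (6, 4, 10)
n=37: window = (4, 10, 0)
n=38: window = (10, 0, 0)
n=39: window = (0, 0, 3)
n=40: window = (0, 3, 6)
…
n=364: window = (4, 2, 5)
n=365: window = (2, 5, 12)
n=366: window = (5, 12, 11)
window at n=366 equals window at n=0 → period = 366

366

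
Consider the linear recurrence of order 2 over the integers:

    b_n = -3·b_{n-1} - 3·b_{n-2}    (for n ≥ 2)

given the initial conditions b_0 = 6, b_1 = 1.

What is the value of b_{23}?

-3365793

b_2 = -3·1 + -3·6 = -21
b_3 = -3·-21 + -3·1 = 60
b_4 = -3·60 + -3·-21 = -117
b_5 = -3·-117 + -3·60 = 171
b_6 = -3·171 + -3·-117 = -162
b_7 = -3·-162 + -3·171 = -27
b_8 = -3·-27 + -3·-162 = 567
b_9 = -3·567 + -3·-27 = -1620
b_10 = -3·-1620 + -3·567 = 3159
b_11 = -3·3159 + -3·-1620 = -4617
b_12 = -3·-4617 + -3·3159 = 4374
b_13 = -3·4374 + -3·-4617 = 729
b_14 = -3·729 + -3·4374 = -15309
b_15 = -3·-15309 + -3·729 = 43740
b_16 = -3·43740 + -3·-15309 = -85293
b_17 = -3·-85293 + -3·43740 = 124659
b_18 = -3·124659 + -3·-85293 = -118098
b_19 = -3·-118098 + -3·124659 = -19683
b_20 = -3·-19683 + -3·-118098 = 413343
b_21 = -3·413343 + -3·-19683 = -1180980
b_22 = -3·-1180980 + -3·413343 = 2302911
b_23 = -3·2302911 + -3·-1180980 = -3365793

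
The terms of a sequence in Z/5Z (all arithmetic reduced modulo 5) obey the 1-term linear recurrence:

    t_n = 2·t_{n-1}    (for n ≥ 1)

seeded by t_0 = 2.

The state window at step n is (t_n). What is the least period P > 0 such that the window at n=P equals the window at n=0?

4

n=0: window = (2)
n=1: window = (4)
n=2: window = (3)
n=3: window = (1)
n=4: window = (2)
window at n=4 equals window at n=0 → period = 4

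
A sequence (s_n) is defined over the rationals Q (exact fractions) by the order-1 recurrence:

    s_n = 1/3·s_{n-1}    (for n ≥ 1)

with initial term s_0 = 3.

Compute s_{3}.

1/9

s_1 = 1/3·3 = 1
s_2 = 1/3·1 = 1/3
s_3 = 1/3·1/3 = 1/9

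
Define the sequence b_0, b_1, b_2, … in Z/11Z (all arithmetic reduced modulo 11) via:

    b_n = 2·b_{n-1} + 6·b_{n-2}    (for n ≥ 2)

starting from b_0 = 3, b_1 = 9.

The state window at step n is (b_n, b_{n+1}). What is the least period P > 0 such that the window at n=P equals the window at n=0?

60

n=0: window = (3, 9)
n=1: window = (9, 3)
n=2: window = (3, 5)
n=3: window = (5, 6)
n=4: window = (6, 9)
n=5: window = (9, 10)
n=6: window = (10, 8)
n=7: window = (8, 10)
n=8: window = (10, 2)
n=9: window = (2, 9)
n=10: window = (9, 8)
n=11: window = (8, 4)
n=12: window = (4, 1)
n=13: window = (1, 4)
n=14: window = (4, 3)
n=15: window = (3, 8)
n=16: window = (8, 1)
n=17: window = (1, 6)
n=18: window = (6, 7)
n=19: window = (7, 6)
n=20: window = (6, 10)
n=21: window = (10, 1)
n=22: window = (1, 7)
n=23: window = (7, 9)
n=24: window = (9, 5)
n=25: window = (5, 9)
n=26: window = (9, 4)
n=27: window = (4, 7)
n=28: window = (7, 5)
n=29: window = (5, 8)
n=30: window = (8, 2)
n=31: window = (2, 8)
n=32: window = (8, 6)
n=33: window = (6, 5)
n=34: window = (5, 2)
n=35: window = (2, 1)
n=36: window = (1, 3)
n=37: window = (3, 1)
n=38: window = (1, 9)
n=39: window = (9, 2)
n=40: window = (2, 3)
…
n=58: window = (4, 6)
n=59: window = (6, 3)
n=60: window = (3, 9)
window at n=60 equals window at n=0 → period = 60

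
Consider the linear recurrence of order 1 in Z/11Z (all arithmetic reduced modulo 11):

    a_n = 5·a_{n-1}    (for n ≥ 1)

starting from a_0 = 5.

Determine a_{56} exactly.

a_1 = 5·5 = 3
a_2 = 5·3 = 4
a_3 = 5·4 = 9
a_4 = 5·9 = 1
a_5 = 5·1 = 5
(a_5) = (5) = (a_0), so the sequence has period 5.
56 ≡ 1 (mod 5), hence a_56 = a_1 = 3.

3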